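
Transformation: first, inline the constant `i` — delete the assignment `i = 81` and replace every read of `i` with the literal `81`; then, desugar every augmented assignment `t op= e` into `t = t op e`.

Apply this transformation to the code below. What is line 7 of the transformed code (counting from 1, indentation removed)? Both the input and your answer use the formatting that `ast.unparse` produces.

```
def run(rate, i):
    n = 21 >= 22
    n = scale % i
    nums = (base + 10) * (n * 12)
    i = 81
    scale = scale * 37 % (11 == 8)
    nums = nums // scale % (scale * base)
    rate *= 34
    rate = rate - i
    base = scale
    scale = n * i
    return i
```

rate = rate * 34

Transformed code:
def run(rate, i):
    n = 21 >= 22
    n = scale % 81
    nums = (base + 10) * (n * 12)
    scale = scale * 37 % (11 == 8)
    nums = nums // scale % (scale * base)
    rate = rate * 34
    rate = rate - 81
    base = scale
    scale = n * 81
    return 81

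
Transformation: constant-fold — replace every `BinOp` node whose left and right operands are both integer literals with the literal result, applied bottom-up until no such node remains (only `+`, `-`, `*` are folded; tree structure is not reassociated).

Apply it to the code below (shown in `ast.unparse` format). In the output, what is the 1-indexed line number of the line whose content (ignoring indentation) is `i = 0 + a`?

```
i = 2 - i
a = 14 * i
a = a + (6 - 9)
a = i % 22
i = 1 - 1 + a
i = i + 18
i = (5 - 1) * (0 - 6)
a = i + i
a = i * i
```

Transformed code:
i = 2 - i
a = 14 * i
a = a + -3
a = i % 22
i = 0 + a
i = i + 18
i = -24
a = i + i
a = i * i

5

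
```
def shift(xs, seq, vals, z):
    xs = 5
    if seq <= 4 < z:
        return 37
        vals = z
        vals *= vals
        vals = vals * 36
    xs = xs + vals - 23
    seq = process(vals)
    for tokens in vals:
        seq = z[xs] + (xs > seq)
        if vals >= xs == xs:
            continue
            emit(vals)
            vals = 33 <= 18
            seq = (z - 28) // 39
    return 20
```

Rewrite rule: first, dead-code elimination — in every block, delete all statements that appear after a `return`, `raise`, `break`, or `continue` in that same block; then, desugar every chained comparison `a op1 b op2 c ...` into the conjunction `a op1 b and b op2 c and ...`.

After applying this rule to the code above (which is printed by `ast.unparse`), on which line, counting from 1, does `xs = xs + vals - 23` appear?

Transformed code:
def shift(xs, seq, vals, z):
    xs = 5
    if seq <= 4 and 4 < z:
        return 37
    xs = xs + vals - 23
    seq = process(vals)
    for tokens in vals:
        seq = z[xs] + (xs > seq)
        if vals >= xs and xs == xs:
            continue
    return 20

5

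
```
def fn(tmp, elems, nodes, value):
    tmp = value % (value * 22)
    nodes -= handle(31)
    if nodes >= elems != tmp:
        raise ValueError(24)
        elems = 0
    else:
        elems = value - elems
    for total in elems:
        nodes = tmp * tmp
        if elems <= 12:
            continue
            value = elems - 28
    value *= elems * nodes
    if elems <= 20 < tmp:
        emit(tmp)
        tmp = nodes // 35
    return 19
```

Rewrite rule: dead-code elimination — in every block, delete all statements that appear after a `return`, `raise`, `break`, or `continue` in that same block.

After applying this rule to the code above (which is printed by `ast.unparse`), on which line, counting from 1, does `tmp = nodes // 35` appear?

15

Transformed code:
def fn(tmp, elems, nodes, value):
    tmp = value % (value * 22)
    nodes -= handle(31)
    if nodes >= elems != tmp:
        raise ValueError(24)
    else:
        elems = value - elems
    for total in elems:
        nodes = tmp * tmp
        if elems <= 12:
            continue
    value *= elems * nodes
    if elems <= 20 < tmp:
        emit(tmp)
        tmp = nodes // 35
    return 19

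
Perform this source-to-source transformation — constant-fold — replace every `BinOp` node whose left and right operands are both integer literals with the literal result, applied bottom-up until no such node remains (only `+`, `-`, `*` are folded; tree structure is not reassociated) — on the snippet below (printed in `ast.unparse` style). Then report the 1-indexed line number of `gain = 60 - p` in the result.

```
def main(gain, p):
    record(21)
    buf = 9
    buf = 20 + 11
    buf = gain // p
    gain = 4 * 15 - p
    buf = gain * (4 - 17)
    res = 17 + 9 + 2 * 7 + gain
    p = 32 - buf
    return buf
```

6

Transformed code:
def main(gain, p):
    record(21)
    buf = 9
    buf = 31
    buf = gain // p
    gain = 60 - p
    buf = gain * -13
    res = 40 + gain
    p = 32 - buf
    return buf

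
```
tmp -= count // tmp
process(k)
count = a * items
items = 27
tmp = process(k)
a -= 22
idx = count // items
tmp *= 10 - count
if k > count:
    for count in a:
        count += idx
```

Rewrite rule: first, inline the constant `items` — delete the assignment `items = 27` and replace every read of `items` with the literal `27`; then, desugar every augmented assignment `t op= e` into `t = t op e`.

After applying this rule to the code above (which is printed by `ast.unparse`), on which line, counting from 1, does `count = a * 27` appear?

Transformed code:
tmp = tmp - count // tmp
process(k)
count = a * 27
tmp = process(k)
a = a - 22
idx = count // 27
tmp = tmp * (10 - count)
if k > count:
    for count in a:
        count = count + idx

3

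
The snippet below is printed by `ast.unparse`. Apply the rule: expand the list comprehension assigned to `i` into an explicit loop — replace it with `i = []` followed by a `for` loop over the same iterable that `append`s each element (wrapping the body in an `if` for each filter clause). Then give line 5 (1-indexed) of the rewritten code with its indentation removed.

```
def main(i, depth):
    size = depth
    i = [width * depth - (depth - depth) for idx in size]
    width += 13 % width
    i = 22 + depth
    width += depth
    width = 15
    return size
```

i.append(width * depth - (depth - depth))

Transformed code:
def main(i, depth):
    size = depth
    i = []
    for idx in size:
        i.append(width * depth - (depth - depth))
    width += 13 % width
    i = 22 + depth
    width += depth
    width = 15
    return size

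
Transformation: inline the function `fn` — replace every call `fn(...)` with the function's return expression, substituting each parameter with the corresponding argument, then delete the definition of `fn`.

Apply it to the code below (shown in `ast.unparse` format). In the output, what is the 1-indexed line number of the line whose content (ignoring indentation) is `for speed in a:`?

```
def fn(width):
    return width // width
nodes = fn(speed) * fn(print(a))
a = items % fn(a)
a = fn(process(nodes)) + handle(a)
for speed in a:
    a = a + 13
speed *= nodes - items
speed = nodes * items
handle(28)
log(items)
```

4

Transformed code:
nodes = speed // speed * (print(a) // print(a))
a = items % (a // a)
a = process(nodes) // process(nodes) + handle(a)
for speed in a:
    a = a + 13
speed *= nodes - items
speed = nodes * items
handle(28)
log(items)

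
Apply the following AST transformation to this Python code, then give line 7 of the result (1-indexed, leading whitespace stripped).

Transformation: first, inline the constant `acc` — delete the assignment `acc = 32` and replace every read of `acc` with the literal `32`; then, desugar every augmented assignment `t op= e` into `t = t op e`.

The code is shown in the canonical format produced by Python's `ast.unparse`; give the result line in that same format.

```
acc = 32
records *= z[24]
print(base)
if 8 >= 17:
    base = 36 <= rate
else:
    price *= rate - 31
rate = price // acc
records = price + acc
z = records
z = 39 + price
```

rate = price // 32

Transformed code:
records = records * z[24]
print(base)
if 8 >= 17:
    base = 36 <= rate
else:
    price = price * (rate - 31)
rate = price // 32
records = price + 32
z = records
z = 39 + price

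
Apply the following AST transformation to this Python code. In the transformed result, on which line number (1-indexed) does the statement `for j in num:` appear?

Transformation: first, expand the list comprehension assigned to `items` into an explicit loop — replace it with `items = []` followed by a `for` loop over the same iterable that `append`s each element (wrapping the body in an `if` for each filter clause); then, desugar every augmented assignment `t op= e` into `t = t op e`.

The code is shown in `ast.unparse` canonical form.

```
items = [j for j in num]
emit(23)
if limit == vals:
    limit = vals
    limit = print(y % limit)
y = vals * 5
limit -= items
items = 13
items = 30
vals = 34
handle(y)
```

2

Transformed code:
items = []
for j in num:
    items.append(j)
emit(23)
if limit == vals:
    limit = vals
    limit = print(y % limit)
y = vals * 5
limit = limit - items
items = 13
items = 30
vals = 34
handle(y)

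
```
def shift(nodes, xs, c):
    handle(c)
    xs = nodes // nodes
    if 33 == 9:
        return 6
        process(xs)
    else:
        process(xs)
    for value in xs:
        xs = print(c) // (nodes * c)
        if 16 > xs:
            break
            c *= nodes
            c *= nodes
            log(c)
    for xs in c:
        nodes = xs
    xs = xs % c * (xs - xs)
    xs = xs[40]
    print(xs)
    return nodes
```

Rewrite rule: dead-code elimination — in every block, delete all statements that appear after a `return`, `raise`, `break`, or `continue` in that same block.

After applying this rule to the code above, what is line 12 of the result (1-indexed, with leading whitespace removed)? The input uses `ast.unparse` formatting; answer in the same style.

Transformed code:
def shift(nodes, xs, c):
    handle(c)
    xs = nodes // nodes
    if 33 == 9:
        return 6
    else:
        process(xs)
    for value in xs:
        xs = print(c) // (nodes * c)
        if 16 > xs:
            break
    for xs in c:
        nodes = xs
    xs = xs % c * (xs - xs)
    xs = xs[40]
    print(xs)
    return nodes

for xs in c:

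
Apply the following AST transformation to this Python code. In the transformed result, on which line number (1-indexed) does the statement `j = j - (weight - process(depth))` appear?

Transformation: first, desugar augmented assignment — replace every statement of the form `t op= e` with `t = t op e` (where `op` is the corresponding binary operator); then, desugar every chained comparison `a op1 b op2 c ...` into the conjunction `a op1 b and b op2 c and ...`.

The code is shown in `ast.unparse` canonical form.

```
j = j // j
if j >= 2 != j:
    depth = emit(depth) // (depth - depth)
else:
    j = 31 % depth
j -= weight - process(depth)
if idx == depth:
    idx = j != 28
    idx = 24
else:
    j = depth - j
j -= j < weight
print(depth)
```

Transformed code:
j = j // j
if j >= 2 and 2 != j:
    depth = emit(depth) // (depth - depth)
else:
    j = 31 % depth
j = j - (weight - process(depth))
if idx == depth:
    idx = j != 28
    idx = 24
else:
    j = depth - j
j = j - (j < weight)
print(depth)

6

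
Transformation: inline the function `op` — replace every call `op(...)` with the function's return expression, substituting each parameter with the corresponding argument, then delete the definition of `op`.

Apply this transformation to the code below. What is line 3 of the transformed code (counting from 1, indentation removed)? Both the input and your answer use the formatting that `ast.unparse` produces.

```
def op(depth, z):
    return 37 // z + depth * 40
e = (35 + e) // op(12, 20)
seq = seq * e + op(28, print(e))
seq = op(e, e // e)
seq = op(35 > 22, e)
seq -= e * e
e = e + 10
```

Transformed code:
e = (35 + e) // (37 // 20 + 12 * 40)
seq = seq * e + (37 // print(e) + 28 * 40)
seq = 37 // (e // e) + e * 40
seq = 37 // e + (35 > 22) * 40
seq -= e * e
e = e + 10

seq = 37 // (e // e) + e * 40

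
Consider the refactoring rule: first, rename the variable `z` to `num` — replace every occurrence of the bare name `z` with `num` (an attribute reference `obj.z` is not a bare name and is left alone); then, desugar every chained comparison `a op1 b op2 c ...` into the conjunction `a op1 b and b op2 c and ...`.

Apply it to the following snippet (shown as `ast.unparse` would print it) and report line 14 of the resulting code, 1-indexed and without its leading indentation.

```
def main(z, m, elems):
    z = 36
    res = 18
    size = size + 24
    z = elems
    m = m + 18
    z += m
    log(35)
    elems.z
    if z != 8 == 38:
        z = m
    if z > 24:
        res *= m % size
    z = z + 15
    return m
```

Transformed code:
def main(num, m, elems):
    num = 36
    res = 18
    size = size + 24
    num = elems
    m = m + 18
    num += m
    log(35)
    elems.z
    if num != 8 and 8 == 38:
        num = m
    if num > 24:
        res *= m % size
    num = num + 15
    return m

num = num + 15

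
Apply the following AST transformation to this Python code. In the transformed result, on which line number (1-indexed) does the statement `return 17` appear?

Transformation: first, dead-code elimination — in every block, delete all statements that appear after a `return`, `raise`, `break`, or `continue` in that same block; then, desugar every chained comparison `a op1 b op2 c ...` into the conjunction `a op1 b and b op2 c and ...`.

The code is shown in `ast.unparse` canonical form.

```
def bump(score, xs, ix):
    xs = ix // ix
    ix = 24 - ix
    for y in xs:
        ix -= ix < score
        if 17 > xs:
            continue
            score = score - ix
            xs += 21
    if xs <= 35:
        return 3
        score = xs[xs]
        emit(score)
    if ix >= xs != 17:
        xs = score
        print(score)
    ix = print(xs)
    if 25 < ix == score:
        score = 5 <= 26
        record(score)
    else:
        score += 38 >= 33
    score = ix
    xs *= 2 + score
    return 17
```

21

Transformed code:
def bump(score, xs, ix):
    xs = ix // ix
    ix = 24 - ix
    for y in xs:
        ix -= ix < score
        if 17 > xs:
            continue
    if xs <= 35:
        return 3
    if ix >= xs and xs != 17:
        xs = score
        print(score)
    ix = print(xs)
    if 25 < ix and ix == score:
        score = 5 <= 26
        record(score)
    else:
        score += 38 >= 33
    score = ix
    xs *= 2 + score
    return 17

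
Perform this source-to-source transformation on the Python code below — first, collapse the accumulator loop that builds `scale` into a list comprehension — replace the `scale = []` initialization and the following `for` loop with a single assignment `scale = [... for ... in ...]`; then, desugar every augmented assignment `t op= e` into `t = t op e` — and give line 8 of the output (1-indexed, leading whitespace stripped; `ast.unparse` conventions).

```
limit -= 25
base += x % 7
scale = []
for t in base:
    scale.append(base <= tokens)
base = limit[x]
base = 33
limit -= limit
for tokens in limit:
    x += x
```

x = x + x

Transformed code:
limit = limit - 25
base = base + x % 7
scale = [base <= tokens for t in base]
base = limit[x]
base = 33
limit = limit - limit
for tokens in limit:
    x = x + x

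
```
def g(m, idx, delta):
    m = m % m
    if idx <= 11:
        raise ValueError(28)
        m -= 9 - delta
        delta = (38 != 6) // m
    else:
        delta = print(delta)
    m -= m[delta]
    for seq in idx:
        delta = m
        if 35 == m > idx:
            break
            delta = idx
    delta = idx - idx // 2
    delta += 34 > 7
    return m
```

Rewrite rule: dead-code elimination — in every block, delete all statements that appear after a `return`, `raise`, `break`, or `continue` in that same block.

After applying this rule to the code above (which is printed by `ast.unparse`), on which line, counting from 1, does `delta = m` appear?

9

Transformed code:
def g(m, idx, delta):
    m = m % m
    if idx <= 11:
        raise ValueError(28)
    else:
        delta = print(delta)
    m -= m[delta]
    for seq in idx:
        delta = m
        if 35 == m > idx:
            break
    delta = idx - idx // 2
    delta += 34 > 7
    return m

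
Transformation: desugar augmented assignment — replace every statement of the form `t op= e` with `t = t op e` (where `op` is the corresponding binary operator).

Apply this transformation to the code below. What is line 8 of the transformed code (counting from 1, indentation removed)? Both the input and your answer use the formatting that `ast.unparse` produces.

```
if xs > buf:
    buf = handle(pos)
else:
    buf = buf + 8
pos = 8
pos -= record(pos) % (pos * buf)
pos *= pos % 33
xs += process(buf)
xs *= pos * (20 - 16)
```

xs = xs + process(buf)

Transformed code:
if xs > buf:
    buf = handle(pos)
else:
    buf = buf + 8
pos = 8
pos = pos - record(pos) % (pos * buf)
pos = pos * (pos % 33)
xs = xs + process(buf)
xs = xs * (pos * (20 - 16))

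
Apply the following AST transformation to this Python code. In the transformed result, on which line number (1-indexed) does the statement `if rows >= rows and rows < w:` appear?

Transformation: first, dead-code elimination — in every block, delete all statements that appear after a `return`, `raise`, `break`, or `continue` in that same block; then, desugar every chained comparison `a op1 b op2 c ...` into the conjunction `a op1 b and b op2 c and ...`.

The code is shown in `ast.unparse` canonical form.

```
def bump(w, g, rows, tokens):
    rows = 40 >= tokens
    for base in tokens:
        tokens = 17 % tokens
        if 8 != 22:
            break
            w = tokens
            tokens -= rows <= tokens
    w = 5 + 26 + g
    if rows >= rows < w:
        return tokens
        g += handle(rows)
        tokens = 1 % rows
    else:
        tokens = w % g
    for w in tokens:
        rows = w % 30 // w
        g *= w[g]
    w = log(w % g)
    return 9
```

8

Transformed code:
def bump(w, g, rows, tokens):
    rows = 40 >= tokens
    for base in tokens:
        tokens = 17 % tokens
        if 8 != 22:
            break
    w = 5 + 26 + g
    if rows >= rows and rows < w:
        return tokens
    else:
        tokens = w % g
    for w in tokens:
        rows = w % 30 // w
        g *= w[g]
    w = log(w % g)
    return 9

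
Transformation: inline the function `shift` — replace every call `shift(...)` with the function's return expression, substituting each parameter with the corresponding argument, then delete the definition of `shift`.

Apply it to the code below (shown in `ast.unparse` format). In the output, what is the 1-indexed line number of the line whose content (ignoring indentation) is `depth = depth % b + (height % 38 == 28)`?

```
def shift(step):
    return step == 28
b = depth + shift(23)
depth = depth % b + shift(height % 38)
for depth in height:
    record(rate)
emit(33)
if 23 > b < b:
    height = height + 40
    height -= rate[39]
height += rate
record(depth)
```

Transformed code:
b = depth + (23 == 28)
depth = depth % b + (height % 38 == 28)
for depth in height:
    record(rate)
emit(33)
if 23 > b < b:
    height = height + 40
    height -= rate[39]
height += rate
record(depth)

2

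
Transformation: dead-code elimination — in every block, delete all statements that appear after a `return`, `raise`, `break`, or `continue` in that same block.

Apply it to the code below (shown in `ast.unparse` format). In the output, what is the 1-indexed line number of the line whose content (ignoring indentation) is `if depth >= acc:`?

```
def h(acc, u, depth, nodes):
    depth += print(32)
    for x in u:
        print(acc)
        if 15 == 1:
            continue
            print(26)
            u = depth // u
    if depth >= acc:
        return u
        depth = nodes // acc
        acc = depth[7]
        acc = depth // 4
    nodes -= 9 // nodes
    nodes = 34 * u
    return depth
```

Transformed code:
def h(acc, u, depth, nodes):
    depth += print(32)
    for x in u:
        print(acc)
        if 15 == 1:
            continue
    if depth >= acc:
        return u
    nodes -= 9 // nodes
    nodes = 34 * u
    return depth

7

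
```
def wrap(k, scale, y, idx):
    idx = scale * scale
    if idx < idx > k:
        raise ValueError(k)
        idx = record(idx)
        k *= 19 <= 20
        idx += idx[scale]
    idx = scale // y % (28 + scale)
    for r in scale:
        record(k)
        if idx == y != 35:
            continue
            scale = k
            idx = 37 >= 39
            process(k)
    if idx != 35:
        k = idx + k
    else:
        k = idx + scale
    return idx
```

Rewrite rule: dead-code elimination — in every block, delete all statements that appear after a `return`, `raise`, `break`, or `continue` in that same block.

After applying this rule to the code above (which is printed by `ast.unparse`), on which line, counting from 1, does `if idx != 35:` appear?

10

Transformed code:
def wrap(k, scale, y, idx):
    idx = scale * scale
    if idx < idx > k:
        raise ValueError(k)
    idx = scale // y % (28 + scale)
    for r in scale:
        record(k)
        if idx == y != 35:
            continue
    if idx != 35:
        k = idx + k
    else:
        k = idx + scale
    return idx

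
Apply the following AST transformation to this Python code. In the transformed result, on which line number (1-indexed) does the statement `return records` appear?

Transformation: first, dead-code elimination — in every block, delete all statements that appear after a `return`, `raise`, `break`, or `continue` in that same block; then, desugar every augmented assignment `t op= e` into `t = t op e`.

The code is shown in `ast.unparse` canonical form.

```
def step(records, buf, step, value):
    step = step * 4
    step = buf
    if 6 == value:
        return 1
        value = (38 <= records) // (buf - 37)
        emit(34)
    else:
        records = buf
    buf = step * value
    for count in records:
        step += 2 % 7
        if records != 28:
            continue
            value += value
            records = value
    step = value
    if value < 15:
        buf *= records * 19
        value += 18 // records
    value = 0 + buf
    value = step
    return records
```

19

Transformed code:
def step(records, buf, step, value):
    step = step * 4
    step = buf
    if 6 == value:
        return 1
    else:
        records = buf
    buf = step * value
    for count in records:
        step = step + 2 % 7
        if records != 28:
            continue
    step = value
    if value < 15:
        buf = buf * (records * 19)
        value = value + 18 // records
    value = 0 + buf
    value = step
    return records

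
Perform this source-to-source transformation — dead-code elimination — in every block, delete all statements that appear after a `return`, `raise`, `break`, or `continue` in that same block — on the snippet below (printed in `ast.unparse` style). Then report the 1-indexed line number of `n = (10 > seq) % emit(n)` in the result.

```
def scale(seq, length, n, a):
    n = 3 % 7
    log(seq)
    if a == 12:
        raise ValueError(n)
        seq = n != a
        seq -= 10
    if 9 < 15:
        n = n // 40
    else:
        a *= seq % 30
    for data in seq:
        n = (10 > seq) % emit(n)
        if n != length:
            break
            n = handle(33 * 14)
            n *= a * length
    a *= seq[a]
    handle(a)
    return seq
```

Transformed code:
def scale(seq, length, n, a):
    n = 3 % 7
    log(seq)
    if a == 12:
        raise ValueError(n)
    if 9 < 15:
        n = n // 40
    else:
        a *= seq % 30
    for data in seq:
        n = (10 > seq) % emit(n)
        if n != length:
            break
    a *= seq[a]
    handle(a)
    return seq

11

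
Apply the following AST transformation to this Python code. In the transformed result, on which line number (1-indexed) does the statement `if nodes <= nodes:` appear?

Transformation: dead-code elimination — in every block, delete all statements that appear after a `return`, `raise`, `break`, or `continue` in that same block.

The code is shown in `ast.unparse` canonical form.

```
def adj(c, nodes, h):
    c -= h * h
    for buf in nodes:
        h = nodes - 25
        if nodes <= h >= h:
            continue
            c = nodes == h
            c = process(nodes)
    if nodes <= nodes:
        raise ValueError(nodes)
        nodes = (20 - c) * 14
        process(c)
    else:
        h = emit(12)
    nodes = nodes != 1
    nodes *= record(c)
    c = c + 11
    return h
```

Transformed code:
def adj(c, nodes, h):
    c -= h * h
    for buf in nodes:
        h = nodes - 25
        if nodes <= h >= h:
            continue
    if nodes <= nodes:
        raise ValueError(nodes)
    else:
        h = emit(12)
    nodes = nodes != 1
    nodes *= record(c)
    c = c + 11
    return h

7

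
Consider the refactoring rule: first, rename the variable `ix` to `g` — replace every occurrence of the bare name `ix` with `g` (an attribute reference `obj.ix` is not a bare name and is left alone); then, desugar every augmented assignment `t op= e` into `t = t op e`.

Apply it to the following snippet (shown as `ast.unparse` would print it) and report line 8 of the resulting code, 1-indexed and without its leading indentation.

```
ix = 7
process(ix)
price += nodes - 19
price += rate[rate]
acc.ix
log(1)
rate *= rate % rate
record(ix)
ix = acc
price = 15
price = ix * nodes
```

Transformed code:
g = 7
process(g)
price = price + (nodes - 19)
price = price + rate[rate]
acc.ix
log(1)
rate = rate * (rate % rate)
record(g)
g = acc
price = 15
price = g * nodes

record(g)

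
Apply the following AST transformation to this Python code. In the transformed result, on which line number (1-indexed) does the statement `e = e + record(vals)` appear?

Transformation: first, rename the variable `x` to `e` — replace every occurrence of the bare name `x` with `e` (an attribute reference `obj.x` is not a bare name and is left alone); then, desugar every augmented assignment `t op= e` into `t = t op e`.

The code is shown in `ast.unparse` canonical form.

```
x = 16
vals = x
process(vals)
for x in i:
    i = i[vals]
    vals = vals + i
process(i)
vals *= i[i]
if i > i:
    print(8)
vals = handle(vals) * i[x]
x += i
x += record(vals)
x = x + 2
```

Transformed code:
e = 16
vals = e
process(vals)
for e in i:
    i = i[vals]
    vals = vals + i
process(i)
vals = vals * i[i]
if i > i:
    print(8)
vals = handle(vals) * i[e]
e = e + i
e = e + record(vals)
e = e + 2

13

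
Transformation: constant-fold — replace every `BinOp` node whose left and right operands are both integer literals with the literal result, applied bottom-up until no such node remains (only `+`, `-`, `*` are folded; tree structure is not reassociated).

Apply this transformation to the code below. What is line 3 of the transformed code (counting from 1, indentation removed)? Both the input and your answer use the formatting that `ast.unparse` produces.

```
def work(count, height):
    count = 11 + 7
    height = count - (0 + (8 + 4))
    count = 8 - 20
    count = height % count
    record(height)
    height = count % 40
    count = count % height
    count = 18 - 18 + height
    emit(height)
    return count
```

height = count - 12

Transformed code:
def work(count, height):
    count = 18
    height = count - 12
    count = -12
    count = height % count
    record(height)
    height = count % 40
    count = count % height
    count = 0 + height
    emit(height)
    return count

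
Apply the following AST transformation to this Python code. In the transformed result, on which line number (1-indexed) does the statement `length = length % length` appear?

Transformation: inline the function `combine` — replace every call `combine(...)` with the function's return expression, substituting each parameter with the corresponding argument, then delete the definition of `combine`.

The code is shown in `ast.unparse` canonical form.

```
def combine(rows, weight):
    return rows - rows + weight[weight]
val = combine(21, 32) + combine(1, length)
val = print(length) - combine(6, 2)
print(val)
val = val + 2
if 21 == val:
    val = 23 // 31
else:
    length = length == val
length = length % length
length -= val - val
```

Transformed code:
val = 21 - 21 + 32[32] + (1 - 1 + length[length])
val = print(length) - (6 - 6 + 2[2])
print(val)
val = val + 2
if 21 == val:
    val = 23 // 31
else:
    length = length == val
length = length % length
length -= val - val

9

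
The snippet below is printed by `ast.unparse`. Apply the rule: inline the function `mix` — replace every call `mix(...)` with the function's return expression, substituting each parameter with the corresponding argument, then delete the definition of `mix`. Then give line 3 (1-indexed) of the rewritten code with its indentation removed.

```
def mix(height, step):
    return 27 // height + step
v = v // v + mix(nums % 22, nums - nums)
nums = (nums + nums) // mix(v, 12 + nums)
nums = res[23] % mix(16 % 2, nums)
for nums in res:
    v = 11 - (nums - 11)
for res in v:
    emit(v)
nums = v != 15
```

Transformed code:
v = v // v + (27 // (nums % 22) + (nums - nums))
nums = (nums + nums) // (27 // v + (12 + nums))
nums = res[23] % (27 // (16 % 2) + nums)
for nums in res:
    v = 11 - (nums - 11)
for res in v:
    emit(v)
nums = v != 15

nums = res[23] % (27 // (16 % 2) + nums)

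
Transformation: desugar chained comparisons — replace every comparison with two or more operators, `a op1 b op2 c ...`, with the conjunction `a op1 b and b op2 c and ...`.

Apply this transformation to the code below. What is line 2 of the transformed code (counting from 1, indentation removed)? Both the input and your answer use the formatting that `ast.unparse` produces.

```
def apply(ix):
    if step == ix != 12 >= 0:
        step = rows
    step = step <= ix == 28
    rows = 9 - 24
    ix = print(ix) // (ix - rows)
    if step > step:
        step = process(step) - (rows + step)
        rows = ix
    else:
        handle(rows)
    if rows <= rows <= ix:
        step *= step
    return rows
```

Transformed code:
def apply(ix):
    if step == ix and ix != 12 and (12 >= 0):
        step = rows
    step = step <= ix and ix == 28
    rows = 9 - 24
    ix = print(ix) // (ix - rows)
    if step > step:
        step = process(step) - (rows + step)
        rows = ix
    else:
        handle(rows)
    if rows <= rows and rows <= ix:
        step *= step
    return rows

if step == ix and ix != 12 and (12 >= 0):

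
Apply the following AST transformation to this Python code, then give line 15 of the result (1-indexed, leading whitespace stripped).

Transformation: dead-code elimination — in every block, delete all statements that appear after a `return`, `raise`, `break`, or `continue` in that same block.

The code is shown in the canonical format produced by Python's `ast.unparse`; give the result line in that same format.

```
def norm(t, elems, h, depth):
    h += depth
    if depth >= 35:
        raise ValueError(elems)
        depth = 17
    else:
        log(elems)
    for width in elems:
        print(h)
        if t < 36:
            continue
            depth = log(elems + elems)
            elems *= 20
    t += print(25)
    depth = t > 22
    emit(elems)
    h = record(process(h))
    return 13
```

return 13

Transformed code:
def norm(t, elems, h, depth):
    h += depth
    if depth >= 35:
        raise ValueError(elems)
    else:
        log(elems)
    for width in elems:
        print(h)
        if t < 36:
            continue
    t += print(25)
    depth = t > 22
    emit(elems)
    h = record(process(h))
    return 13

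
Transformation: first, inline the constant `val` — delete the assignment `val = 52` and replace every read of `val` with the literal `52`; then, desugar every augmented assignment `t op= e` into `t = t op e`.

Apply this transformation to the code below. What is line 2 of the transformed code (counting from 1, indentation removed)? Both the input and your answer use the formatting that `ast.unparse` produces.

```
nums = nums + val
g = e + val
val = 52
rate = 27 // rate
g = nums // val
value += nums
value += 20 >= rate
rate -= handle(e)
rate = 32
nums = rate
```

g = e + 52

Transformed code:
nums = nums + 52
g = e + 52
rate = 27 // rate
g = nums // 52
value = value + nums
value = value + (20 >= rate)
rate = rate - handle(e)
rate = 32
nums = rate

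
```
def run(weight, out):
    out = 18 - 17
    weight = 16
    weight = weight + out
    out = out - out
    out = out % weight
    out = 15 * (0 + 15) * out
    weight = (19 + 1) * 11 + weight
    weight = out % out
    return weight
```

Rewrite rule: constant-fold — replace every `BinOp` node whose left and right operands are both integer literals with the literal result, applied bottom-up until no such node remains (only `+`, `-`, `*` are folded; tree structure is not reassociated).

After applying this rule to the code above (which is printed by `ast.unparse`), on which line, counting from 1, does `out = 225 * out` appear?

7

Transformed code:
def run(weight, out):
    out = 1
    weight = 16
    weight = weight + out
    out = out - out
    out = out % weight
    out = 225 * out
    weight = 220 + weight
    weight = out % out
    return weight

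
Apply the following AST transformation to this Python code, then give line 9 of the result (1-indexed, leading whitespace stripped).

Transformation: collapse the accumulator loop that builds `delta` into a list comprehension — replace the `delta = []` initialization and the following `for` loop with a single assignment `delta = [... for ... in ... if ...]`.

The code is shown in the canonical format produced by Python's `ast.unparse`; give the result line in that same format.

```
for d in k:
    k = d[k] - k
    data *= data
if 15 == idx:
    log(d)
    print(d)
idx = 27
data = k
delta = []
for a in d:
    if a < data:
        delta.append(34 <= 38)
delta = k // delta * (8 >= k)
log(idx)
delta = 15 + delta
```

delta = [34 <= 38 for a in d if a < data]

Transformed code:
for d in k:
    k = d[k] - k
    data *= data
if 15 == idx:
    log(d)
    print(d)
idx = 27
data = k
delta = [34 <= 38 for a in d if a < data]
delta = k // delta * (8 >= k)
log(idx)
delta = 15 + delta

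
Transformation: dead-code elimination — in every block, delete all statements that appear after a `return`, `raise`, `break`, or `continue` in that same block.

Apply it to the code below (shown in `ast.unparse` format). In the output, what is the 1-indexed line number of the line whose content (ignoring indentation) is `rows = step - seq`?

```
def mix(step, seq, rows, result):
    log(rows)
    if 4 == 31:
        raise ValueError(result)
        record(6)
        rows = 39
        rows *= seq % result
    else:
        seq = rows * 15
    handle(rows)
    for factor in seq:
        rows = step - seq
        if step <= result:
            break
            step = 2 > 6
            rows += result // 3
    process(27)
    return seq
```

9

Transformed code:
def mix(step, seq, rows, result):
    log(rows)
    if 4 == 31:
        raise ValueError(result)
    else:
        seq = rows * 15
    handle(rows)
    for factor in seq:
        rows = step - seq
        if step <= result:
            break
    process(27)
    return seq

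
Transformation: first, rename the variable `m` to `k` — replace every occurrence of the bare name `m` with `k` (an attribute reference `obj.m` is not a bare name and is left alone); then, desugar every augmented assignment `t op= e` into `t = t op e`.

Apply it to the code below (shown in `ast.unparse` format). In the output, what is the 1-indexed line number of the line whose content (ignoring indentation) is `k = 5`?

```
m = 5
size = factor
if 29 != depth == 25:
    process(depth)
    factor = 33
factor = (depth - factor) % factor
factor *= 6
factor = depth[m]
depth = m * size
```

1

Transformed code:
k = 5
size = factor
if 29 != depth == 25:
    process(depth)
    factor = 33
factor = (depth - factor) % factor
factor = factor * 6
factor = depth[k]
depth = k * size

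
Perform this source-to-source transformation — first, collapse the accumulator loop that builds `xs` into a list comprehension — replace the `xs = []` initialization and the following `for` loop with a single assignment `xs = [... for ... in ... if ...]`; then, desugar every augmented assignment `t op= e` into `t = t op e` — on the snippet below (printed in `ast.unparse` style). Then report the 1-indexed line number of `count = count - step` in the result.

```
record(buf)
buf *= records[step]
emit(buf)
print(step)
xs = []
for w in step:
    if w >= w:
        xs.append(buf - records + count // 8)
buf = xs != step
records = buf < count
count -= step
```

Transformed code:
record(buf)
buf = buf * records[step]
emit(buf)
print(step)
xs = [buf - records + count // 8 for w in step if w >= w]
buf = xs != step
records = buf < count
count = count - step

8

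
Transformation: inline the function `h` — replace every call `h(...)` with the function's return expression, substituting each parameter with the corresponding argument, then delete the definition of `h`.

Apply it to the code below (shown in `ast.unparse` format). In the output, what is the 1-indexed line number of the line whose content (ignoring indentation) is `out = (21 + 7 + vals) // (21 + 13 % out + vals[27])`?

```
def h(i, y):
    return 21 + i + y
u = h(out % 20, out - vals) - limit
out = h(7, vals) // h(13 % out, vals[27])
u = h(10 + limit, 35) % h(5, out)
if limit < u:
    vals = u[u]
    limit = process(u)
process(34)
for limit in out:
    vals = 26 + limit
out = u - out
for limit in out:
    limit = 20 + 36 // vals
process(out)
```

Transformed code:
u = 21 + out % 20 + (out - vals) - limit
out = (21 + 7 + vals) // (21 + 13 % out + vals[27])
u = (21 + (10 + limit) + 35) % (21 + 5 + out)
if limit < u:
    vals = u[u]
    limit = process(u)
process(34)
for limit in out:
    vals = 26 + limit
out = u - out
for limit in out:
    limit = 20 + 36 // vals
process(out)

2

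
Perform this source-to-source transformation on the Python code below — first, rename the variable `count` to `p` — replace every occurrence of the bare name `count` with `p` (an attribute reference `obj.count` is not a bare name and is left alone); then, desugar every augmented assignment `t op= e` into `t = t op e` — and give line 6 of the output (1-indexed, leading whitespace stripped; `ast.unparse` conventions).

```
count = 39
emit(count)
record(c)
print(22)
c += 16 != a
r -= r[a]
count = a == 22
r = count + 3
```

Transformed code:
p = 39
emit(p)
record(c)
print(22)
c = c + (16 != a)
r = r - r[a]
p = a == 22
r = p + 3

r = r - r[a]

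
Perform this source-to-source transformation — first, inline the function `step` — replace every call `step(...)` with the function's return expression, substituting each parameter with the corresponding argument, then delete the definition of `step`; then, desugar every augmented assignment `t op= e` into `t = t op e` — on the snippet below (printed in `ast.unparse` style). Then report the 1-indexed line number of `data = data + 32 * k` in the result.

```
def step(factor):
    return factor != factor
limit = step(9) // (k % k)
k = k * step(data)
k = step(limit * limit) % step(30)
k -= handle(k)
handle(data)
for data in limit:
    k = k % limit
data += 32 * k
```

Transformed code:
limit = (9 != 9) // (k % k)
k = k * (data != data)
k = (limit * limit != limit * limit) % (30 != 30)
k = k - handle(k)
handle(data)
for data in limit:
    k = k % limit
data = data + 32 * k

8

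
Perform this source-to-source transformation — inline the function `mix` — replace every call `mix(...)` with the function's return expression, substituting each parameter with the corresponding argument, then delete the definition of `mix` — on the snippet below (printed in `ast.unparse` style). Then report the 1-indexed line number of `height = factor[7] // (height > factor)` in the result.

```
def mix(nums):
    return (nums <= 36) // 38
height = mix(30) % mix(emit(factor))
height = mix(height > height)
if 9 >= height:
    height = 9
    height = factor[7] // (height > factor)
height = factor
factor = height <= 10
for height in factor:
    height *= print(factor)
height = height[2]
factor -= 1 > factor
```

5

Transformed code:
height = (30 <= 36) // 38 % ((emit(factor) <= 36) // 38)
height = ((height > height) <= 36) // 38
if 9 >= height:
    height = 9
    height = factor[7] // (height > factor)
height = factor
factor = height <= 10
for height in factor:
    height *= print(factor)
height = height[2]
factor -= 1 > factor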